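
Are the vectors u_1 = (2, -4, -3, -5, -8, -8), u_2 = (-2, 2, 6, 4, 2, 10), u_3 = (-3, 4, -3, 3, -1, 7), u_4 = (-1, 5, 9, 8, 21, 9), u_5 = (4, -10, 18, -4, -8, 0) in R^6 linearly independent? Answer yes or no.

Form the matrix with these vectors as rows and row reduce.
R2 ← R2 + R1: [0, -2, 3, -1, -6, 2]
R3 ← R3 + (3/2)·R1: [0, -2, -15/2, -9/2, -13, -5]
R4 ← R4 + (1/2)·R1: [0, 3, 15/2, 11/2, 17, 5]
R5 ← R5 − (2)·R1: [0, -2, 24, 6, 8, 16]
R3 ← R3 − R2: [0, 0, -21/2, -7/2, -7, -7]
R4 ← R4 + (3/2)·R2: [0, 0, 12, 4, 8, 8]
R5 ← R5 − R2: [0, 0, 21, 7, 14, 14]
R4 ← R4 + (8/7)·R3: [0, 0, 0, 0, 0, 0]
R5 ← R5 + (2)·R3: [0, 0, 0, 0, 0, 0]
3 nonzero rows, so the 5 vectors span a space of dimension 3.
Since 3 < 5, the vectors are linearly dependent.

no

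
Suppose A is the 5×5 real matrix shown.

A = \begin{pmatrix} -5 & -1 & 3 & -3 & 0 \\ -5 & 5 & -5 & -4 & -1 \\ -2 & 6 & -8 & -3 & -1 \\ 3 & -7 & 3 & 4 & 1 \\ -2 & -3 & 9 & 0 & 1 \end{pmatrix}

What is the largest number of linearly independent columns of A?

Row reduce to echelon form.
R2 ← R2 − R1: [0, 6, -8, -1, -1]
R3 ← R3 − (2/5)·R1: [0, 32/5, -46/5, -9/5, -1]
R4 ← R4 + (3/5)·R1: [0, -38/5, 24/5, 11/5, 1]
R5 ← R5 − (2/5)·R1: [0, -13/5, 39/5, 6/5, 1]
R3 ← R3 − (16/15)·R2: [0, 0, -2/3, -11/15, 1/15]
R4 ← R4 + (19/15)·R2: [0, 0, -16/3, 14/15, -4/15]
R5 ← R5 + (13/30)·R2: [0, 0, 13/3, 23/30, 17/30]
R4 ← R4 − (8)·R3: [0, 0, 0, 34/5, -4/5]
R5 ← R5 + (13/2)·R3: [0, 0, 0, -4, 1]
R5 ← R5 + (10/17)·R4: [0, 0, 0, 0, 9/17]
Echelon form has 5 nonzero rows, so rank(A) = 5.
The rank gives the maximum number of linearly independent columns: 5.

5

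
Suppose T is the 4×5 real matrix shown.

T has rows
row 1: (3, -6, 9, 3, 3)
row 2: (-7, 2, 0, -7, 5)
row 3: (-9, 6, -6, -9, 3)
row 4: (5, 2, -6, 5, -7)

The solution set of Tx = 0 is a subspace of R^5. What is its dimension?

3

Row reduce to echelon form.
R2 ← R2 + (7/3)·R1: [0, -12, 21, 0, 12]
R3 ← R3 + (3)·R1: [0, -12, 21, 0, 12]
R4 ← R4 − (5/3)·R1: [0, 12, -21, 0, -12]
R3 ← R3 − R2: [0, 0, 0, 0, 0]
R4 ← R4 + R2: [0, 0, 0, 0, 0]
2 nonzero rows, so rank(T) = 2.
T has 5 columns; by rank–nullity, nullity = 5 − 2 = 3.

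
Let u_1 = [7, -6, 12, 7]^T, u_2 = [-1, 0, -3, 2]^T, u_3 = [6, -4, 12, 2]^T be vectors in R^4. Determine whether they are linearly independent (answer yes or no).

no

Form the matrix with these vectors as rows and row reduce.
R2 ← R2 + (1/7)·R1: [0, -6/7, -9/7, 3]
R3 ← R3 − (6/7)·R1: [0, 8/7, 12/7, -4]
R3 ← R3 + (4/3)·R2: [0, 0, 0, 0]
2 nonzero rows, so the 3 vectors span a space of dimension 2.
Since 2 < 3, the vectors are linearly dependent.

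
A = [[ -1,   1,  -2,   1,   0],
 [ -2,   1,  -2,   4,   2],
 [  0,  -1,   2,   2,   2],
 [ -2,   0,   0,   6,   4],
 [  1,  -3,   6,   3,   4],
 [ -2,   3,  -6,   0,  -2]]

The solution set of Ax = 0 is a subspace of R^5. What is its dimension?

Row reduce to echelon form.
R2 ← R2 − (2)·R1: [0, -1, 2, 2, 2]
R4 ← R4 − (2)·R1: [0, -2, 4, 4, 4]
R5 ← R5 + R1: [0, -2, 4, 4, 4]
R6 ← R6 − (2)·R1: [0, 1, -2, -2, -2]
R3 ← R3 − R2: [0, 0, 0, 0, 0]
R4 ← R4 − (2)·R2: [0, 0, 0, 0, 0]
R5 ← R5 − (2)·R2: [0, 0, 0, 0, 0]
R6 ← R6 + R2: [0, 0, 0, 0, 0]
2 nonzero rows, so rank(A) = 2.
A has 5 columns; by rank–nullity, nullity = 5 − 2 = 3.

3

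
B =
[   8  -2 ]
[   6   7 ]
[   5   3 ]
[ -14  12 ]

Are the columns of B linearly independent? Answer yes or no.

yes

Row reduce B to echelon form.
R2 ← R2 − (3/4)·R1: [0, 17/2]
R3 ← R3 − (5/8)·R1: [0, 17/4]
R4 ← R4 + (7/4)·R1: [0, 17/2]
R3 ← R3 − (1/2)·R2: [0, 0]
R4 ← R4 − R2: [0, 0]
2 pivots among 2 columns.
Every column is a pivot column, so the columns are linearly independent.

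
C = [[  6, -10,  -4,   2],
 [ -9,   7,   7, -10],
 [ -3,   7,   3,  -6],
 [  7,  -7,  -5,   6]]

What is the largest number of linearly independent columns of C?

4

Row reduce to echelon form.
R2 ← R2 + (3/2)·R1: [0, -8, 1, -7]
R3 ← R3 + (1/2)·R1: [0, 2, 1, -5]
R4 ← R4 − (7/6)·R1: [0, 14/3, -1/3, 11/3]
R3 ← R3 + (1/4)·R2: [0, 0, 5/4, -27/4]
R4 ← R4 + (7/12)·R2: [0, 0, 1/4, -5/12]
R4 ← R4 − (1/5)·R3: [0, 0, 0, 14/15]
Echelon form has 4 nonzero rows, so rank(C) = 4.
The rank gives the maximum number of linearly independent columns: 4.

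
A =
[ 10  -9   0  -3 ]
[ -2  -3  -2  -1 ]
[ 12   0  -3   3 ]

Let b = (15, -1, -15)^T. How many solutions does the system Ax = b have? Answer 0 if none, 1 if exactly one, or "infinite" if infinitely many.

Row reduce the augmented matrix [A | b].
R2 ← R2 + (1/5)·R1: [0, -24/5, -2, -8/5, 2]
R3 ← R3 − (6/5)·R1: [0, 54/5, -3, 33/5, -33]
R3 ← R3 + (9/4)·R2: [0, 0, -15/2, 3, -57/2]
The echelon form has 3 nonzero rows, and every pivot lies in the first 4 columns, so rank(A) = rank([A|b]) = 3.
The system is consistent.
rank = 3 < 4 unknowns, so there are infinitely many solutions.

infinite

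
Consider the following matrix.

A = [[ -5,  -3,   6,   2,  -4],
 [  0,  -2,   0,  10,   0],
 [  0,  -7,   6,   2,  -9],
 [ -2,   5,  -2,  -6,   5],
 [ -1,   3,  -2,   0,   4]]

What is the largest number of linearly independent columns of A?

Row reduce to echelon form.
R4 ← R4 − (2/5)·R1: [0, 31/5, -22/5, -34/5, 33/5]
R5 ← R5 − (1/5)·R1: [0, 18/5, -16/5, -2/5, 24/5]
R3 ← R3 − (7/2)·R2: [0, 0, 6, -33, -9]
R4 ← R4 + (31/10)·R2: [0, 0, -22/5, 121/5, 33/5]
R5 ← R5 + (9/5)·R2: [0, 0, -16/5, 88/5, 24/5]
R4 ← R4 + (11/15)·R3: [0, 0, 0, 0, 0]
R5 ← R5 + (8/15)·R3: [0, 0, 0, 0, 0]
Echelon form has 3 nonzero rows, so rank(A) = 3.
The rank gives the maximum number of linearly independent columns: 3.

3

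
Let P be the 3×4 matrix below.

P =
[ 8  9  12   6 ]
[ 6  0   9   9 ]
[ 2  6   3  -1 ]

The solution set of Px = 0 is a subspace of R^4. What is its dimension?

2

Row reduce to echelon form.
R2 ← R2 − (3/4)·R1: [0, -27/4, 0, 9/2]
R3 ← R3 − (1/4)·R1: [0, 15/4, 0, -5/2]
R3 ← R3 + (5/9)·R2: [0, 0, 0, 0]
2 nonzero rows, so rank(P) = 2.
P has 4 columns; by rank–nullity, nullity = 4 − 2 = 2.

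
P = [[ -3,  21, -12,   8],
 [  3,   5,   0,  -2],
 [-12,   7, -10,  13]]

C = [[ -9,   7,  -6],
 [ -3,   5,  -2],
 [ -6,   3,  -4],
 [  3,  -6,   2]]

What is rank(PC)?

First compute PC:
[[ 60,   0,  40],
 [-48,  58, -32],
 [186, -157, 124]]
Now row reduce the product.
R2 ← R2 + (4/5)·R1: [0, 58, 0]
R3 ← R3 − (31/10)·R1: [0, -157, 0]
R3 ← R3 + (157/58)·R2: [0, 0, 0]
2 nonzero rows, so rank(PC) = 2.

2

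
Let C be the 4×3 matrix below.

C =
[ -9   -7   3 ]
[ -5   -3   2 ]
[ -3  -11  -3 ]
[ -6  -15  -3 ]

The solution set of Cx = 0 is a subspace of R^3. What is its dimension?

0

Row reduce to echelon form.
R2 ← R2 − (5/9)·R1: [0, 8/9, 1/3]
R3 ← R3 − (1/3)·R1: [0, -26/3, -4]
R4 ← R4 − (2/3)·R1: [0, -31/3, -5]
R3 ← R3 + (39/4)·R2: [0, 0, -3/4]
R4 ← R4 + (93/8)·R2: [0, 0, -9/8]
R4 ← R4 − (3/2)·R3: [0, 0, 0]
3 nonzero rows, so rank(C) = 3.
C has 3 columns; by rank–nullity, nullity = 3 − 3 = 0.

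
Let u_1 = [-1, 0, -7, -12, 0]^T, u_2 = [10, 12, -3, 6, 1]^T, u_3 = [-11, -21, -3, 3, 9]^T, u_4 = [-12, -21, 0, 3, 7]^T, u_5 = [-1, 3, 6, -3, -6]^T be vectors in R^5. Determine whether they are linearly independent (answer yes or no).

no

Form the matrix with these vectors as rows and row reduce.
R2 ← R2 + (10)·R1: [0, 12, -73, -114, 1]
R3 ← R3 − (11)·R1: [0, -21, 74, 135, 9]
R4 ← R4 − (12)·R1: [0, -21, 84, 147, 7]
R5 ← R5 − R1: [0, 3, 13, 9, -6]
R3 ← R3 + (7/4)·R2: [0, 0, -215/4, -129/2, 43/4]
R4 ← R4 + (7/4)·R2: [0, 0, -175/4, -105/2, 35/4]
R5 ← R5 − (1/4)·R2: [0, 0, 125/4, 75/2, -25/4]
R4 ← R4 − (35/43)·R3: [0, 0, 0, 0, 0]
R5 ← R5 + (25/43)·R3: [0, 0, 0, 0, 0]
3 nonzero rows, so the 5 vectors span a space of dimension 3.
Since 3 < 5, the vectors are linearly dependent.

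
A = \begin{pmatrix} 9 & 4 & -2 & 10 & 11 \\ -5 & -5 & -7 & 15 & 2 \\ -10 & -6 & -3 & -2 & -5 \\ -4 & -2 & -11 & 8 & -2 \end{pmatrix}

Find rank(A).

Row reduce to echelon form.
R2 ← R2 + (5/9)·R1: [0, -25/9, -73/9, 185/9, 73/9]
R3 ← R3 + (10/9)·R1: [0, -14/9, -47/9, 82/9, 65/9]
R4 ← R4 + (4/9)·R1: [0, -2/9, -107/9, 112/9, 26/9]
R3 ← R3 − (14/25)·R2: [0, 0, -17/25, -12/5, 67/25]
R4 ← R4 − (2/25)·R2: [0, 0, -281/25, 54/5, 56/25]
R4 ← R4 − (281/17)·R3: [0, 0, 0, 858/17, -715/17]
Echelon form has 4 nonzero rows, so rank(A) = 4.

4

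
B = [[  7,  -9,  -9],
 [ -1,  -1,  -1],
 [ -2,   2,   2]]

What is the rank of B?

2

Row reduce to echelon form.
R2 ← R2 + (1/7)·R1: [0, -16/7, -16/7]
R3 ← R3 + (2/7)·R1: [0, -4/7, -4/7]
R3 ← R3 − (1/4)·R2: [0, 0, 0]
Echelon form has 2 nonzero rows, so rank(B) = 2.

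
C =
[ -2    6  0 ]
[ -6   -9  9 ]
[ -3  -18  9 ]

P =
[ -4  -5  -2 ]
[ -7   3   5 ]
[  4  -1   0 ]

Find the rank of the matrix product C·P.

First compute CP:
[[-34,  28,  34],
 [123,  -6, -33],
 [174, -48, -84]]
Now row reduce the product.
R2 ← R2 + (123/34)·R1: [0, 1620/17, 90]
R3 ← R3 + (87/17)·R1: [0, 1620/17, 90]
R3 ← R3 − R2: [0, 0, 0]
2 nonzero rows, so rank(CP) = 2.

2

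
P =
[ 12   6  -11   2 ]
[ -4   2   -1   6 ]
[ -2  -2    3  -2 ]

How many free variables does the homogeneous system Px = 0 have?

Row reduce to echelon form.
R2 ← R2 + (1/3)·R1: [0, 4, -14/3, 20/3]
R3 ← R3 + (1/6)·R1: [0, -1, 7/6, -5/3]
R3 ← R3 + (1/4)·R2: [0, 0, 0, 0]
2 nonzero rows, so rank(P) = 2.
P has 4 columns; by rank–nullity, nullity = 4 − 2 = 2.

2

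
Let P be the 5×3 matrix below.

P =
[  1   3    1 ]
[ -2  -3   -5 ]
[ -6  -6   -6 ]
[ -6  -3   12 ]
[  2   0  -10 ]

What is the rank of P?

Row reduce to echelon form.
R2 ← R2 + (2)·R1: [0, 3, -3]
R3 ← R3 + (6)·R1: [0, 12, 0]
R4 ← R4 + (6)·R1: [0, 15, 18]
R5 ← R5 − (2)·R1: [0, -6, -12]
R3 ← R3 − (4)·R2: [0, 0, 12]
R4 ← R4 − (5)·R2: [0, 0, 33]
R5 ← R5 + (2)·R2: [0, 0, -18]
R4 ← R4 − (11/4)·R3: [0, 0, 0]
R5 ← R5 + (3/2)·R3: [0, 0, 0]
Echelon form has 3 nonzero rows, so rank(P) = 3.

3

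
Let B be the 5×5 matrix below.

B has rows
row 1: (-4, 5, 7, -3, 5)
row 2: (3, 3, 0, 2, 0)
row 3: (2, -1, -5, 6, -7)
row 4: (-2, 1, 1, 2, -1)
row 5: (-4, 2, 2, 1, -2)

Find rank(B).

Row reduce to echelon form.
R2 ← R2 + (3/4)·R1: [0, 27/4, 21/4, -1/4, 15/4]
R3 ← R3 + (1/2)·R1: [0, 3/2, -3/2, 9/2, -9/2]
R4 ← R4 − (1/2)·R1: [0, -3/2, -5/2, 7/2, -7/2]
R5 ← R5 − R1: [0, -3, -5, 4, -7]
R3 ← R3 − (2/9)·R2: [0, 0, -8/3, 41/9, -16/3]
R4 ← R4 + (2/9)·R2: [0, 0, -4/3, 31/9, -8/3]
R5 ← R5 + (4/9)·R2: [0, 0, -8/3, 35/9, -16/3]
R4 ← R4 − (1/2)·R3: [0, 0, 0, 7/6, 0]
R5 ← R5 − R3: [0, 0, 0, -2/3, 0]
R5 ← R5 + (4/7)·R4: [0, 0, 0, 0, 0]
Echelon form has 4 nonzero rows, so rank(B) = 4.

4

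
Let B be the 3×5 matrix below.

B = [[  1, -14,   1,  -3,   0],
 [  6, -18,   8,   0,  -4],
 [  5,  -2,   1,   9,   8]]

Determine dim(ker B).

2

Row reduce to echelon form.
R2 ← R2 − (6)·R1: [0, 66, 2, 18, -4]
R3 ← R3 − (5)·R1: [0, 68, -4, 24, 8]
R3 ← R3 − (34/33)·R2: [0, 0, -200/33, 60/11, 400/33]
3 nonzero rows, so rank(B) = 3.
B has 5 columns; by rank–nullity, nullity = 5 − 3 = 2.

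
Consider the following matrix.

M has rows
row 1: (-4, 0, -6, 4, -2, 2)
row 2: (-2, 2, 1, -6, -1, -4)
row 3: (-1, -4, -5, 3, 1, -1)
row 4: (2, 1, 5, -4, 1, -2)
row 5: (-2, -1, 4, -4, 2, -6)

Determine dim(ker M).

2

Row reduce to echelon form.
R2 ← R2 − (1/2)·R1: [0, 2, 4, -8, 0, -5]
R3 ← R3 − (1/4)·R1: [0, -4, -7/2, 2, 3/2, -3/2]
R4 ← R4 + (1/2)·R1: [0, 1, 2, -2, 0, -1]
R5 ← R5 − (1/2)·R1: [0, -1, 7, -6, 3, -7]
R3 ← R3 + (2)·R2: [0, 0, 9/2, -14, 3/2, -23/2]
R4 ← R4 − (1/2)·R2: [0, 0, 0, 2, 0, 3/2]
R5 ← R5 + (1/2)·R2: [0, 0, 9, -10, 3, -19/2]
R5 ← R5 − (2)·R3: [0, 0, 0, 18, 0, 27/2]
R5 ← R5 − (9)·R4: [0, 0, 0, 0, 0, 0]
4 nonzero rows, so rank(M) = 4.
M has 6 columns; by rank–nullity, nullity = 6 − 4 = 2.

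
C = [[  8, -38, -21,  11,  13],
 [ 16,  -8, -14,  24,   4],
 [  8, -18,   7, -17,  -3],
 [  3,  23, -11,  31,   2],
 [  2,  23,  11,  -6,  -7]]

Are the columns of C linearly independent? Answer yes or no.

no

Row reduce C to echelon form.
R2 ← R2 − (2)·R1: [0, 68, 28, 2, -22]
R3 ← R3 − R1: [0, 20, 28, -28, -16]
R4 ← R4 − (3/8)·R1: [0, 149/4, -25/8, 215/8, -23/8]
R5 ← R5 − (1/4)·R1: [0, 65/2, 65/4, -35/4, -41/4]
R3 ← R3 − (5/17)·R2: [0, 0, 336/17, -486/17, -162/17]
R4 ← R4 − (149/272)·R2: [0, 0, -2511/136, 1753/68, 156/17]
R5 ← R5 − (65/136)·R2: [0, 0, 195/68, -165/17, 9/34]
R4 ← R4 + (837/896)·R3: [0, 0, 0, -415/448, 123/448]
R5 ← R5 − (65/448)·R3: [0, 0, 0, -1245/224, 369/224]
R5 ← R5 − (6)·R4: [0, 0, 0, 0, 0]
4 pivots among 5 columns.
Only 4 < 5 pivot columns, so the columns are linearly dependent.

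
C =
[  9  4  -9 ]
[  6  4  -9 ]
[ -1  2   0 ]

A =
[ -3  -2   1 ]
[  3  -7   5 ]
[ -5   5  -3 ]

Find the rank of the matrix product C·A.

3

First compute CA:
[[ 30, -91,  56],
 [ 39, -85,  53],
 [  9, -12,   9]]
Now row reduce the product.
R2 ← R2 − (13/10)·R1: [0, 333/10, -99/5]
R3 ← R3 − (3/10)·R1: [0, 153/10, -39/5]
R3 ← R3 − (17/37)·R2: [0, 0, 48/37]
3 nonzero rows, so rank(CA) = 3.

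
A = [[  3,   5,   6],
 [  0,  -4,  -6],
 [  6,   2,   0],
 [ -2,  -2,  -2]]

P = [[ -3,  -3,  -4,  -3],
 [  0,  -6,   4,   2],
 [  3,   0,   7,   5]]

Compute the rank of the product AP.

First compute AP:
[[  9, -39,  50,  31],
 [-18,  24, -58, -38],
 [-18, -30, -16, -14],
 [  0,  18, -14,  -8]]
Now row reduce the product.
R2 ← R2 + (2)·R1: [0, -54, 42, 24]
R3 ← R3 + (2)·R1: [0, -108, 84, 48]
R3 ← R3 − (2)·R2: [0, 0, 0, 0]
R4 ← R4 + (1/3)·R2: [0, 0, 0, 0]
2 nonzero rows, so rank(AP) = 2.

2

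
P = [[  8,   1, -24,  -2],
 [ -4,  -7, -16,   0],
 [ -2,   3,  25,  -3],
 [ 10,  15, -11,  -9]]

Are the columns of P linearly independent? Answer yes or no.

yes

Row reduce P to echelon form.
R2 ← R2 + (1/2)·R1: [0, -13/2, -28, -1]
R3 ← R3 + (1/4)·R1: [0, 13/4, 19, -7/2]
R4 ← R4 − (5/4)·R1: [0, 55/4, 19, -13/2]
R3 ← R3 + (1/2)·R2: [0, 0, 5, -4]
R4 ← R4 + (55/26)·R2: [0, 0, -523/13, -112/13]
R4 ← R4 + (523/65)·R3: [0, 0, 0, -204/5]
4 pivots among 4 columns.
Every column is a pivot column, so the columns are linearly independent.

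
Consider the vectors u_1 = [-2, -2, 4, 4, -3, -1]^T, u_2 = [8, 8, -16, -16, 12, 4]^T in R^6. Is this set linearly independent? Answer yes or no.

Form the matrix with these vectors as rows and row reduce.
R2 ← R2 + (4)·R1: [0, 0, 0, 0, 0, 0]
1 nonzero row, so the 2 vectors span a space of dimension 1.
Since 1 < 2, the vectors are linearly dependent.

no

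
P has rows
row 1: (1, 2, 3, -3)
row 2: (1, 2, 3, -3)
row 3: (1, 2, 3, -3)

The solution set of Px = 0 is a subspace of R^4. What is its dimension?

3

Row reduce to echelon form.
R2 ← R2 − R1: [0, 0, 0, 0]
R3 ← R3 − R1: [0, 0, 0, 0]
1 nonzero row, so rank(P) = 1.
P has 4 columns; by rank–nullity, nullity = 4 − 1 = 3.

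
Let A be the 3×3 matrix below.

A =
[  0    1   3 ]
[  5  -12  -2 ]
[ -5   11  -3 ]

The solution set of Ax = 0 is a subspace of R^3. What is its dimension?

Row reduce to echelon form.
Swap R1 ↔ R2
R3 ← R3 + R1: [0, -1, -5]
R3 ← R3 + R2: [0, 0, -2]
3 nonzero rows, so rank(A) = 3.
A has 3 columns; by rank–nullity, nullity = 3 − 3 = 0.

0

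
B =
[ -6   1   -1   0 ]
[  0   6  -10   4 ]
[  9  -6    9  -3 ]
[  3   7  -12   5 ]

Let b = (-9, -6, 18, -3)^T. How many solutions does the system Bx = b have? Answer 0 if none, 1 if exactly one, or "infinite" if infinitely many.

infinite

Row reduce the augmented matrix [B | b].
R3 ← R3 + (3/2)·R1: [0, -9/2, 15/2, -3, 9/2]
R4 ← R4 + (1/2)·R1: [0, 15/2, -25/2, 5, -15/2]
R3 ← R3 + (3/4)·R2: [0, 0, 0, 0, 0]
R4 ← R4 − (5/4)·R2: [0, 0, 0, 0, 0]
The echelon form has 2 nonzero rows, and every pivot lies in the first 4 columns, so rank(B) = rank([B|b]) = 2.
The system is consistent.
rank = 2 < 4 unknowns, so there are infinitely many solutions.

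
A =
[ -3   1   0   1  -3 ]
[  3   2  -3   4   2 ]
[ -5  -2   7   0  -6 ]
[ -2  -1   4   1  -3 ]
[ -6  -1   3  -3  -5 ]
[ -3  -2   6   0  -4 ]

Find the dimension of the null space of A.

2

Row reduce to echelon form.
R2 ← R2 + R1: [0, 3, -3, 5, -1]
R3 ← R3 − (5/3)·R1: [0, -11/3, 7, -5/3, -1]
R4 ← R4 − (2/3)·R1: [0, -5/3, 4, 1/3, -1]
R5 ← R5 − (2)·R1: [0, -3, 3, -5, 1]
R6 ← R6 − R1: [0, -3, 6, -1, -1]
R3 ← R3 + (11/9)·R2: [0, 0, 10/3, 40/9, -20/9]
R4 ← R4 + (5/9)·R2: [0, 0, 7/3, 28/9, -14/9]
R5 ← R5 + R2: [0, 0, 0, 0, 0]
R6 ← R6 + R2: [0, 0, 3, 4, -2]
R4 ← R4 − (7/10)·R3: [0, 0, 0, 0, 0]
R6 ← R6 − (9/10)·R3: [0, 0, 0, 0, 0]
3 nonzero rows, so rank(A) = 3.
A has 5 columns; by rank–nullity, nullity = 5 − 3 = 2.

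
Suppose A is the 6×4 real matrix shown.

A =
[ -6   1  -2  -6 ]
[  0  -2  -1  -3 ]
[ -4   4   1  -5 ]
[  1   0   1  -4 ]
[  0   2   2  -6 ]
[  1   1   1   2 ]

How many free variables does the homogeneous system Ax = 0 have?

Row reduce to echelon form.
R3 ← R3 − (2/3)·R1: [0, 10/3, 7/3, -1]
R4 ← R4 + (1/6)·R1: [0, 1/6, 2/3, -5]
R6 ← R6 + (1/6)·R1: [0, 7/6, 2/3, 1]
R3 ← R3 + (5/3)·R2: [0, 0, 2/3, -6]
R4 ← R4 + (1/12)·R2: [0, 0, 7/12, -21/4]
R5 ← R5 + R2: [0, 0, 1, -9]
R6 ← R6 + (7/12)·R2: [0, 0, 1/12, -3/4]
R4 ← R4 − (7/8)·R3: [0, 0, 0, 0]
R5 ← R5 − (3/2)·R3: [0, 0, 0, 0]
R6 ← R6 − (1/8)·R3: [0, 0, 0, 0]
3 nonzero rows, so rank(A) = 3.
A has 4 columns; by rank–nullity, nullity = 4 − 3 = 1.

1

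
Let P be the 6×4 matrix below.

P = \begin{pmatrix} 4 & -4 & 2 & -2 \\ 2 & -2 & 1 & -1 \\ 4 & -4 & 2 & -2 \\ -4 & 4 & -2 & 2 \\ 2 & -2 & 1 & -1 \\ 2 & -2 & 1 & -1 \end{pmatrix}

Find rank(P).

Row reduce to echelon form.
R2 ← R2 − (1/2)·R1: [0, 0, 0, 0]
R3 ← R3 − R1: [0, 0, 0, 0]
R4 ← R4 + R1: [0, 0, 0, 0]
R5 ← R5 − (1/2)·R1: [0, 0, 0, 0]
R6 ← R6 − (1/2)·R1: [0, 0, 0, 0]
Echelon form has 1 nonzero row, so rank(P) = 1.

1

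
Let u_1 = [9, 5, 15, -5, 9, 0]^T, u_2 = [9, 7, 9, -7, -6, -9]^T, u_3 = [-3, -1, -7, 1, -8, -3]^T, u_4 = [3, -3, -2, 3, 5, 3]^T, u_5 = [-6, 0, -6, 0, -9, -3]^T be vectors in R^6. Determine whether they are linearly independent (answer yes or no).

Form the matrix with these vectors as rows and row reduce.
R2 ← R2 − R1: [0, 2, -6, -2, -15, -9]
R3 ← R3 + (1/3)·R1: [0, 2/3, -2, -2/3, -5, -3]
R4 ← R4 − (1/3)·R1: [0, -14/3, -7, 14/3, 2, 3]
R5 ← R5 + (2/3)·R1: [0, 10/3, 4, -10/3, -3, -3]
R3 ← R3 − (1/3)·R2: [0, 0, 0, 0, 0, 0]
R4 ← R4 + (7/3)·R2: [0, 0, -21, 0, -33, -18]
R5 ← R5 − (5/3)·R2: [0, 0, 14, 0, 22, 12]
Swap R3 ↔ R4
R5 ← R5 + (2/3)·R3: [0, 0, 0, 0, 0, 0]
3 nonzero rows, so the 5 vectors span a space of dimension 3.
Since 3 < 5, the vectors are linearly dependent.

no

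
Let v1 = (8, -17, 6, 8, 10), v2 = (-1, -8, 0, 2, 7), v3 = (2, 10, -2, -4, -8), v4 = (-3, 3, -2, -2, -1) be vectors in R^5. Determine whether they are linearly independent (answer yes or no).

Form the matrix with these vectors as rows and row reduce.
R2 ← R2 + (1/8)·R1: [0, -81/8, 3/4, 3, 33/4]
R3 ← R3 − (1/4)·R1: [0, 57/4, -7/2, -6, -21/2]
R4 ← R4 + (3/8)·R1: [0, -27/8, 1/4, 1, 11/4]
R3 ← R3 + (38/27)·R2: [0, 0, -22/9, -16/9, 10/9]
R4 ← R4 − (1/3)·R2: [0, 0, 0, 0, 0]
3 nonzero rows, so the 4 vectors span a space of dimension 3.
Since 3 < 4, the vectors are linearly dependent.

no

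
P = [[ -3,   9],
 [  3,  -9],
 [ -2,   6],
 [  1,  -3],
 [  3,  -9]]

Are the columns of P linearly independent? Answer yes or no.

Row reduce P to echelon form.
R2 ← R2 + R1: [0, 0]
R3 ← R3 − (2/3)·R1: [0, 0]
R4 ← R4 + (1/3)·R1: [0, 0]
R5 ← R5 + R1: [0, 0]
1 pivot among 2 columns.
Only 1 < 2 pivot columns, so the columns are linearly dependent.

no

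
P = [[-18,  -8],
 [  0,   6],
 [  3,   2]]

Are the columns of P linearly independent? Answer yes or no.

yes

Row reduce P to echelon form.
R3 ← R3 + (1/6)·R1: [0, 2/3]
R3 ← R3 − (1/9)·R2: [0, 0]
2 pivots among 2 columns.
Every column is a pivot column, so the columns are linearly independent.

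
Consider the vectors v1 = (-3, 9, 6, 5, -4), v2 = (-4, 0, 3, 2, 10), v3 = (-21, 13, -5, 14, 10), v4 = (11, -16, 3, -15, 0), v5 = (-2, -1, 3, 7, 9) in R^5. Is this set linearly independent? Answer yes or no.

yes

Form the matrix with these vectors as rows and row reduce.
R2 ← R2 − (4/3)·R1: [0, -12, -5, -14/3, 46/3]
R3 ← R3 − (7)·R1: [0, -50, -47, -21, 38]
R4 ← R4 + (11/3)·R1: [0, 17, 25, 10/3, -44/3]
R5 ← R5 − (2/3)·R1: [0, -7, -1, 11/3, 35/3]
R3 ← R3 − (25/6)·R2: [0, 0, -157/6, -14/9, -233/9]
R4 ← R4 + (17/12)·R2: [0, 0, 215/12, -59/18, 127/18]
R5 ← R5 − (7/12)·R2: [0, 0, 23/12, 115/18, 49/18]
R4 ← R4 + (215/314)·R3: [0, 0, 0, -4091/942, -5026/471]
R5 ← R5 + (23/314)·R3: [0, 0, 0, 5911/942, 389/471]
R5 ← R5 + (5911/4091)·R4: [0, 0, 0, 0, -59697/4091]
5 nonzero rows, so the 5 vectors span a space of dimension 5.
Since 5 = 5, the vectors are linearly independent.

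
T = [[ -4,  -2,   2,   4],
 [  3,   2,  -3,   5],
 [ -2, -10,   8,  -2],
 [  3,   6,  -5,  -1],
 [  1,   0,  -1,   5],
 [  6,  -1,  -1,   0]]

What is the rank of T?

3

Row reduce to echelon form.
R2 ← R2 + (3/4)·R1: [0, 1/2, -3/2, 8]
R3 ← R3 − (1/2)·R1: [0, -9, 7, -4]
R4 ← R4 + (3/4)·R1: [0, 9/2, -7/2, 2]
R5 ← R5 + (1/4)·R1: [0, -1/2, -1/2, 6]
R6 ← R6 + (3/2)·R1: [0, -4, 2, 6]
R3 ← R3 + (18)·R2: [0, 0, -20, 140]
R4 ← R4 − (9)·R2: [0, 0, 10, -70]
R5 ← R5 + R2: [0, 0, -2, 14]
R6 ← R6 + (8)·R2: [0, 0, -10, 70]
R4 ← R4 + (1/2)·R3: [0, 0, 0, 0]
R5 ← R5 − (1/10)·R3: [0, 0, 0, 0]
R6 ← R6 − (1/2)·R3: [0, 0, 0, 0]
Echelon form has 3 nonzero rows, so rank(T) = 3.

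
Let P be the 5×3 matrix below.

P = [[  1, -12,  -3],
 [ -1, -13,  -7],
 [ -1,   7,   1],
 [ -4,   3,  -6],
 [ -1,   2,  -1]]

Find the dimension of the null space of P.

Row reduce to echelon form.
R2 ← R2 + R1: [0, -25, -10]
R3 ← R3 + R1: [0, -5, -2]
R4 ← R4 + (4)·R1: [0, -45, -18]
R5 ← R5 + R1: [0, -10, -4]
R3 ← R3 − (1/5)·R2: [0, 0, 0]
R4 ← R4 − (9/5)·R2: [0, 0, 0]
R5 ← R5 − (2/5)·R2: [0, 0, 0]
2 nonzero rows, so rank(P) = 2.
P has 3 columns; by rank–nullity, nullity = 3 − 2 = 1.

1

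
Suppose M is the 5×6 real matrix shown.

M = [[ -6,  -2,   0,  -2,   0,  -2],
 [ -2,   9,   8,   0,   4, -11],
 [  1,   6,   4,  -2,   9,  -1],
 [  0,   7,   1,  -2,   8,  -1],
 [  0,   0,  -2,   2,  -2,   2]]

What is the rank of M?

5

Row reduce to echelon form.
R2 ← R2 − (1/3)·R1: [0, 29/3, 8, 2/3, 4, -31/3]
R3 ← R3 + (1/6)·R1: [0, 17/3, 4, -7/3, 9, -4/3]
R3 ← R3 − (17/29)·R2: [0, 0, -20/29, -79/29, 193/29, 137/29]
R4 ← R4 − (21/29)·R2: [0, 0, -139/29, -72/29, 148/29, 188/29]
R4 ← R4 − (139/20)·R3: [0, 0, 0, 329/20, -823/20, -527/20]
R5 ← R5 − (29/10)·R3: [0, 0, 0, 99/10, -213/10, -117/10]
R5 ← R5 − (198/329)·R4: [0, 0, 0, 0, 1140/329, 1368/329]
Echelon form has 5 nonzero rows, so rank(M) = 5.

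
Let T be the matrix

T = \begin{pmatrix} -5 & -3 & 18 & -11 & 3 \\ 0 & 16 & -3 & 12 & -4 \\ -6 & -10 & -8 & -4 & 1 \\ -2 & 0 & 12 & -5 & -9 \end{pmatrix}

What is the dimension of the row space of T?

Row reduce to echelon form.
R3 ← R3 − (6/5)·R1: [0, -32/5, -148/5, 46/5, -13/5]
R4 ← R4 − (2/5)·R1: [0, 6/5, 24/5, -3/5, -51/5]
R3 ← R3 + (2/5)·R2: [0, 0, -154/5, 14, -21/5]
R4 ← R4 − (3/40)·R2: [0, 0, 201/40, -3/2, -99/10]
R4 ← R4 + (201/1232)·R3: [0, 0, 0, 69/88, -1863/176]
Echelon form has 4 nonzero rows, so rank(T) = 4.
The row space has dimension equal to the rank: 4.

4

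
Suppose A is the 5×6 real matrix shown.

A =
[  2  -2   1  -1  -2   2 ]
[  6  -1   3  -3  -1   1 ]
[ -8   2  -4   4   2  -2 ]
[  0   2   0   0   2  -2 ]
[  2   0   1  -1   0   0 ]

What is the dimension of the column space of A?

2

Row reduce to echelon form.
R2 ← R2 − (3)·R1: [0, 5, 0, 0, 5, -5]
R3 ← R3 + (4)·R1: [0, -6, 0, 0, -6, 6]
R5 ← R5 − R1: [0, 2, 0, 0, 2, -2]
R3 ← R3 + (6/5)·R2: [0, 0, 0, 0, 0, 0]
R4 ← R4 − (2/5)·R2: [0, 0, 0, 0, 0, 0]
R5 ← R5 − (2/5)·R2: [0, 0, 0, 0, 0, 0]
Echelon form has 2 nonzero rows, so rank(A) = 2.
The column space has dimension equal to the rank: 2.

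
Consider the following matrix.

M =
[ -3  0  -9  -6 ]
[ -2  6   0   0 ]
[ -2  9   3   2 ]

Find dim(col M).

Row reduce to echelon form.
R2 ← R2 − (2/3)·R1: [0, 6, 6, 4]
R3 ← R3 − (2/3)·R1: [0, 9, 9, 6]
R3 ← R3 − (3/2)·R2: [0, 0, 0, 0]
Echelon form has 2 nonzero rows, so rank(M) = 2.
The column space has dimension equal to the rank: 2.

2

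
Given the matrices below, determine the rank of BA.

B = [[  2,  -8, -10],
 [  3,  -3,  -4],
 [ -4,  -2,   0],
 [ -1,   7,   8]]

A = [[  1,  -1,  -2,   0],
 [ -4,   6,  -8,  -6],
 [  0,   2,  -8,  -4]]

First compute BA:
[[ 34, -70, 140,  88],
 [ 15, -29,  50,  34],
 [  4,  -8,  24,  12],
 [-29,  59, -118, -74]]
Now row reduce the product.
R2 ← R2 − (15/34)·R1: [0, 32/17, -200/17, -82/17]
R3 ← R3 − (2/17)·R1: [0, 4/17, 128/17, 28/17]
R4 ← R4 + (29/34)·R1: [0, -12/17, 24/17, 18/17]
R3 ← R3 − (1/8)·R2: [0, 0, 9, 9/4]
R4 ← R4 + (3/8)·R2: [0, 0, -3, -3/4]
R4 ← R4 + (1/3)·R3: [0, 0, 0, 0]
3 nonzero rows, so rank(BA) = 3.

3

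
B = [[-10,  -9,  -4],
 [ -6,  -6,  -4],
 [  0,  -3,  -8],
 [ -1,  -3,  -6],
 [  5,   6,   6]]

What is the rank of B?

Row reduce to echelon form.
R2 ← R2 − (3/5)·R1: [0, -3/5, -8/5]
R4 ← R4 − (1/10)·R1: [0, -21/10, -28/5]
R5 ← R5 + (1/2)·R1: [0, 3/2, 4]
R3 ← R3 − (5)·R2: [0, 0, 0]
R4 ← R4 − (7/2)·R2: [0, 0, 0]
R5 ← R5 + (5/2)·R2: [0, 0, 0]
Echelon form has 2 nonzero rows, so rank(B) = 2.

2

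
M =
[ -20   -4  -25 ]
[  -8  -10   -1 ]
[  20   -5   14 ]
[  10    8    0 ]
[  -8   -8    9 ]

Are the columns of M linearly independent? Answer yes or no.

yes

Row reduce M to echelon form.
R2 ← R2 − (2/5)·R1: [0, -42/5, 9]
R3 ← R3 + R1: [0, -9, -11]
R4 ← R4 + (1/2)·R1: [0, 6, -25/2]
R5 ← R5 − (2/5)·R1: [0, -32/5, 19]
R3 ← R3 − (15/14)·R2: [0, 0, -289/14]
R4 ← R4 + (5/7)·R2: [0, 0, -85/14]
R5 ← R5 − (16/21)·R2: [0, 0, 85/7]
R4 ← R4 − (5/17)·R3: [0, 0, 0]
R5 ← R5 + (10/17)·R3: [0, 0, 0]
3 pivots among 3 columns.
Every column is a pivot column, so the columns are linearly independent.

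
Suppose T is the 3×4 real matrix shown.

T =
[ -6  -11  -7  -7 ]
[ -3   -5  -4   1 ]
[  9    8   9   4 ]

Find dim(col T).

Row reduce to echelon form.
R2 ← R2 − (1/2)·R1: [0, 1/2, -1/2, 9/2]
R3 ← R3 + (3/2)·R1: [0, -17/2, -3/2, -13/2]
R3 ← R3 + (17)·R2: [0, 0, -10, 70]
Echelon form has 3 nonzero rows, so rank(T) = 3.
The column space has dimension equal to the rank: 3.

3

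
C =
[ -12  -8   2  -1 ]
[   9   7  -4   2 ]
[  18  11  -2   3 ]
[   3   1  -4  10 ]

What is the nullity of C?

Row reduce to echelon form.
R2 ← R2 + (3/4)·R1: [0, 1, -5/2, 5/4]
R3 ← R3 + (3/2)·R1: [0, -1, 1, 3/2]
R4 ← R4 + (1/4)·R1: [0, -1, -7/2, 39/4]
R3 ← R3 + R2: [0, 0, -3/2, 11/4]
R4 ← R4 + R2: [0, 0, -6, 11]
R4 ← R4 − (4)·R3: [0, 0, 0, 0]
3 nonzero rows, so rank(C) = 3.
C has 4 columns; by rank–nullity, nullity = 4 − 3 = 1.

1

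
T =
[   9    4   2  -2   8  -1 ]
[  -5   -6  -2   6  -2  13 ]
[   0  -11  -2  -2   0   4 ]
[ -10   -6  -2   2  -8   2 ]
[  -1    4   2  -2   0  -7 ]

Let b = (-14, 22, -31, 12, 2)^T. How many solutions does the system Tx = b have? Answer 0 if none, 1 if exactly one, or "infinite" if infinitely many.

Row reduce the augmented matrix [T | b].
R2 ← R2 + (5/9)·R1: [0, -34/9, -8/9, 44/9, 22/9, 112/9, 128/9]
R4 ← R4 + (10/9)·R1: [0, -14/9, 2/9, -2/9, 8/9, 8/9, -32/9]
R5 ← R5 + (1/9)·R1: [0, 40/9, 20/9, -20/9, 8/9, -64/9, 4/9]
R3 ← R3 − (99/34)·R2: [0, 0, 10/17, -276/17, -121/17, -548/17, -1231/17]
R4 ← R4 − (7/17)·R2: [0, 0, 10/17, -38/17, -2/17, -72/17, -160/17]
R5 ← R5 + (20/17)·R2: [0, 0, 20/17, 60/17, 64/17, 128/17, 292/17]
R4 ← R4 − R3: [0, 0, 0, 14, 7, 28, 63]
R5 ← R5 − (2)·R3: [0, 0, 0, 36, 18, 72, 162]
R5 ← R5 − (18/7)·R4: [0, 0, 0, 0, 0, 0, 0]
The echelon form has 4 nonzero rows, and every pivot lies in the first 6 columns, so rank(T) = rank([T|b]) = 4.
The system is consistent.
rank = 4 < 6 unknowns, so there are infinitely many solutions.

infinite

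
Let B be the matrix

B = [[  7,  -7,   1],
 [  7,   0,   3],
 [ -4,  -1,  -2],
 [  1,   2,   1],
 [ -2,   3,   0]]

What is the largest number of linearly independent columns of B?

Row reduce to echelon form.
R2 ← R2 − R1: [0, 7, 2]
R3 ← R3 + (4/7)·R1: [0, -5, -10/7]
R4 ← R4 − (1/7)·R1: [0, 3, 6/7]
R5 ← R5 + (2/7)·R1: [0, 1, 2/7]
R3 ← R3 + (5/7)·R2: [0, 0, 0]
R4 ← R4 − (3/7)·R2: [0, 0, 0]
R5 ← R5 − (1/7)·R2: [0, 0, 0]
Echelon form has 2 nonzero rows, so rank(B) = 2.
The rank gives the maximum number of linearly independent columns: 2.

2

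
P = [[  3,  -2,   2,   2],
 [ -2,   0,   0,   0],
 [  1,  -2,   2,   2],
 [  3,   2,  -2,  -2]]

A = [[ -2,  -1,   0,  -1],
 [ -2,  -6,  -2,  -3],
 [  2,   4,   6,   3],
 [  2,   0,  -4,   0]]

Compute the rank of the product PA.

2

First compute PA:
[[  6,  17,   8,   9],
 [  4,   2,   0,   2],
 [ 10,  19,   8,  11],
 [-18, -23,  -8, -15]]
Now row reduce the product.
R2 ← R2 − (2/3)·R1: [0, -28/3, -16/3, -4]
R3 ← R3 − (5/3)·R1: [0, -28/3, -16/3, -4]
R4 ← R4 + (3)·R1: [0, 28, 16, 12]
R3 ← R3 − R2: [0, 0, 0, 0]
R4 ← R4 + (3)·R2: [0, 0, 0, 0]
2 nonzero rows, so rank(PA) = 2.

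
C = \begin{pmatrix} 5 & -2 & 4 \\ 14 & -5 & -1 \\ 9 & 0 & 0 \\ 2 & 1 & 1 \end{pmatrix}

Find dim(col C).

3

Row reduce to echelon form.
R2 ← R2 − (14/5)·R1: [0, 3/5, -61/5]
R3 ← R3 − (9/5)·R1: [0, 18/5, -36/5]
R4 ← R4 − (2/5)·R1: [0, 9/5, -3/5]
R3 ← R3 − (6)·R2: [0, 0, 66]
R4 ← R4 − (3)·R2: [0, 0, 36]
R4 ← R4 − (6/11)·R3: [0, 0, 0]
Echelon form has 3 nonzero rows, so rank(C) = 3.
The column space has dimension equal to the rank: 3.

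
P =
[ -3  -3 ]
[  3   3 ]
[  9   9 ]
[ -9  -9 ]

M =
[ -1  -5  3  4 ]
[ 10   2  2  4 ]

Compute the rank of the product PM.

1

First compute PM:
[[-27,   9, -15, -24],
 [ 27,  -9,  15,  24],
 [ 81, -27,  45,  72],
 [-81,  27, -45, -72]]
Now row reduce the product.
R2 ← R2 + R1: [0, 0, 0, 0]
R3 ← R3 + (3)·R1: [0, 0, 0, 0]
R4 ← R4 − (3)·R1: [0, 0, 0, 0]
1 nonzero row, so rank(PM) = 1.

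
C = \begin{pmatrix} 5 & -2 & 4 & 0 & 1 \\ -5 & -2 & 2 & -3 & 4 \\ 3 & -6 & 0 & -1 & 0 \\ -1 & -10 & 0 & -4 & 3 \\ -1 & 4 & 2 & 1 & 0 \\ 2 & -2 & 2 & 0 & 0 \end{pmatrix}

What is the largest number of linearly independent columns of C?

Row reduce to echelon form.
R2 ← R2 + R1: [0, -4, 6, -3, 5]
R3 ← R3 − (3/5)·R1: [0, -24/5, -12/5, -1, -3/5]
R4 ← R4 + (1/5)·R1: [0, -52/5, 4/5, -4, 16/5]
R5 ← R5 + (1/5)·R1: [0, 18/5, 14/5, 1, 1/5]
R6 ← R6 − (2/5)·R1: [0, -6/5, 2/5, 0, -2/5]
R3 ← R3 − (6/5)·R2: [0, 0, -48/5, 13/5, -33/5]
R4 ← R4 − (13/5)·R2: [0, 0, -74/5, 19/5, -49/5]
R5 ← R5 + (9/10)·R2: [0, 0, 41/5, -17/10, 47/10]
R6 ← R6 − (3/10)·R2: [0, 0, -7/5, 9/10, -19/10]
R4 ← R4 − (37/24)·R3: [0, 0, 0, -5/24, 3/8]
R5 ← R5 + (41/48)·R3: [0, 0, 0, 25/48, -15/16]
R6 ← R6 − (7/48)·R3: [0, 0, 0, 25/48, -15/16]
R5 ← R5 + (5/2)·R4: [0, 0, 0, 0, 0]
R6 ← R6 + (5/2)·R4: [0, 0, 0, 0, 0]
Echelon form has 4 nonzero rows, so rank(C) = 4.
The rank gives the maximum number of linearly independent columns: 4.

4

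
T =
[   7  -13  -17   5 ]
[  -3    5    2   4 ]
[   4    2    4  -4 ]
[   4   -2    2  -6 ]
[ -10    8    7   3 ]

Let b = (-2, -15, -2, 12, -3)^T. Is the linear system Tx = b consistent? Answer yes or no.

Row reduce the augmented matrix [T | b].
R2 ← R2 + (3/7)·R1: [0, -4/7, -37/7, 43/7, -111/7]
R3 ← R3 − (4/7)·R1: [0, 66/7, 96/7, -48/7, -6/7]
R4 ← R4 − (4/7)·R1: [0, 38/7, 82/7, -62/7, 92/7]
R5 ← R5 + (10/7)·R1: [0, -74/7, -121/7, 71/7, -41/7]
R3 ← R3 + (33/2)·R2: [0, 0, -147/2, 189/2, -525/2]
R4 ← R4 + (19/2)·R2: [0, 0, -77/2, 99/2, -275/2]
R5 ← R5 − (37/2)·R2: [0, 0, 161/2, -207/2, 575/2]
R4 ← R4 − (11/21)·R3: [0, 0, 0, 0, 0]
R5 ← R5 + (23/21)·R3: [0, 0, 0, 0, 0]
The echelon form has 3 nonzero rows, and every pivot lies in the first 4 columns, so rank(T) = rank([T|b]) = 3.
The system is consistent.

yes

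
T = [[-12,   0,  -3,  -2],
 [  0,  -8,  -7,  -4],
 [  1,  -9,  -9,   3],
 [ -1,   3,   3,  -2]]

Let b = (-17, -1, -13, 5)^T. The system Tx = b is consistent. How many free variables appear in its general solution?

Row reduce the augmented matrix [T | b].
R3 ← R3 + (1/12)·R1: [0, -9, -37/4, 17/6, -173/12]
R4 ← R4 − (1/12)·R1: [0, 3, 13/4, -11/6, 77/12]
R3 ← R3 − (9/8)·R2: [0, 0, -11/8, 22/3, -319/24]
R4 ← R4 + (3/8)·R2: [0, 0, 5/8, -10/3, 145/24]
R4 ← R4 + (5/11)·R3: [0, 0, 0, 0, 0]
The echelon form has 3 nonzero rows, and every pivot lies in the first 4 columns, so rank(T) = rank([T|b]) = 3.
The system is consistent.
Free variables = (unknowns) − (rank) = 4 − 3 = 1.

1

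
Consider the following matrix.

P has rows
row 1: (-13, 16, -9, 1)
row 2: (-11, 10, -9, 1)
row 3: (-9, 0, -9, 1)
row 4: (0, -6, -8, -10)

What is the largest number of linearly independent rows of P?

4

Row reduce to echelon form.
R2 ← R2 − (11/13)·R1: [0, -46/13, -18/13, 2/13]
R3 ← R3 − (9/13)·R1: [0, -144/13, -36/13, 4/13]
R3 ← R3 − (72/23)·R2: [0, 0, 36/23, -4/23]
R4 ← R4 − (39/23)·R2: [0, 0, -130/23, -236/23]
R4 ← R4 + (65/18)·R3: [0, 0, 0, -98/9]
Echelon form has 4 nonzero rows, so rank(P) = 4.
The rank gives the maximum number of linearly independent rows: 4.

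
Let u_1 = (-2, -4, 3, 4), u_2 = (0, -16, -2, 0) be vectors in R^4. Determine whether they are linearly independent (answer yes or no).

yes

Form the matrix with these vectors as rows and row reduce.
2 nonzero rows, so the 2 vectors span a space of dimension 2.
Since 2 = 2, the vectors are linearly independent.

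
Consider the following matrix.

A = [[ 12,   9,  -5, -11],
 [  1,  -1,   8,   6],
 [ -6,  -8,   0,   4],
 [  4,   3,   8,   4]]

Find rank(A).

Row reduce to echelon form.
R2 ← R2 − (1/12)·R1: [0, -7/4, 101/12, 83/12]
R3 ← R3 + (1/2)·R1: [0, -7/2, -5/2, -3/2]
R4 ← R4 − (1/3)·R1: [0, 0, 29/3, 23/3]
R3 ← R3 − (2)·R2: [0, 0, -58/3, -46/3]
R4 ← R4 + (1/2)·R3: [0, 0, 0, 0]
Echelon form has 3 nonzero rows, so rank(A) = 3.

3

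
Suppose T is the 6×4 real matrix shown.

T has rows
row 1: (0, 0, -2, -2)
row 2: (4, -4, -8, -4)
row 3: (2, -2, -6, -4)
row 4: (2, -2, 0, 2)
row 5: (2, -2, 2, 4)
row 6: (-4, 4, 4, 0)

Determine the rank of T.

2

Row reduce to echelon form.
Swap R1 ↔ R2
R3 ← R3 − (1/2)·R1: [0, 0, -2, -2]
R4 ← R4 − (1/2)·R1: [0, 0, 4, 4]
R5 ← R5 − (1/2)·R1: [0, 0, 6, 6]
R6 ← R6 + R1: [0, 0, -4, -4]
R3 ← R3 − R2: [0, 0, 0, 0]
R4 ← R4 + (2)·R2: [0, 0, 0, 0]
R5 ← R5 + (3)·R2: [0, 0, 0, 0]
R6 ← R6 − (2)·R2: [0, 0, 0, 0]
Echelon form has 2 nonzero rows, so rank(T) = 2.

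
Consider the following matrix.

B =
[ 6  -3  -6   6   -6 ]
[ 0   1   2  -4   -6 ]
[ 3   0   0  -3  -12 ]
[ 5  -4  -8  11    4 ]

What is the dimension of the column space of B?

Row reduce to echelon form.
R3 ← R3 − (1/2)·R1: [0, 3/2, 3, -6, -9]
R4 ← R4 − (5/6)·R1: [0, -3/2, -3, 6, 9]
R3 ← R3 − (3/2)·R2: [0, 0, 0, 0, 0]
R4 ← R4 + (3/2)·R2: [0, 0, 0, 0, 0]
Echelon form has 2 nonzero rows, so rank(B) = 2.
The column space has dimension equal to the rank: 2.

2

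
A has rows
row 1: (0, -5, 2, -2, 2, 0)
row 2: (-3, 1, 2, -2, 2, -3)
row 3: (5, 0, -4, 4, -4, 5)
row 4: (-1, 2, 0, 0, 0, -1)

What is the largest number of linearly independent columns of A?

Row reduce to echelon form.
Swap R1 ↔ R2
R3 ← R3 + (5/3)·R1: [0, 5/3, -2/3, 2/3, -2/3, 0]
R4 ← R4 − (1/3)·R1: [0, 5/3, -2/3, 2/3, -2/3, 0]
R3 ← R3 + (1/3)·R2: [0, 0, 0, 0, 0, 0]
R4 ← R4 + (1/3)·R2: [0, 0, 0, 0, 0, 0]
Echelon form has 2 nonzero rows, so rank(A) = 2.
The rank gives the maximum number of linearly independent columns: 2.

2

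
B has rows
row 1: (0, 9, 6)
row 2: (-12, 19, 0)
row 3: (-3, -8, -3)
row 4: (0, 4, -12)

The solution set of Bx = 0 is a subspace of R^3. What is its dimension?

0

Row reduce to echelon form.
Swap R1 ↔ R2
R3 ← R3 − (1/4)·R1: [0, -51/4, -3]
R3 ← R3 + (17/12)·R2: [0, 0, 11/2]
R4 ← R4 − (4/9)·R2: [0, 0, -44/3]
R4 ← R4 + (8/3)·R3: [0, 0, 0]
3 nonzero rows, so rank(B) = 3.
B has 3 columns; by rank–nullity, nullity = 3 − 3 = 0.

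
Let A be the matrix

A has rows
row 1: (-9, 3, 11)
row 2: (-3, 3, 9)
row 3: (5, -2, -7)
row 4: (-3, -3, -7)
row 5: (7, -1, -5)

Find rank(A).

2

Row reduce to echelon form.
R2 ← R2 − (1/3)·R1: [0, 2, 16/3]
R3 ← R3 + (5/9)·R1: [0, -1/3, -8/9]
R4 ← R4 − (1/3)·R1: [0, -4, -32/3]
R5 ← R5 + (7/9)·R1: [0, 4/3, 32/9]
R3 ← R3 + (1/6)·R2: [0, 0, 0]
R4 ← R4 + (2)·R2: [0, 0, 0]
R5 ← R5 − (2/3)·R2: [0, 0, 0]
Echelon form has 2 nonzero rows, so rank(A) = 2.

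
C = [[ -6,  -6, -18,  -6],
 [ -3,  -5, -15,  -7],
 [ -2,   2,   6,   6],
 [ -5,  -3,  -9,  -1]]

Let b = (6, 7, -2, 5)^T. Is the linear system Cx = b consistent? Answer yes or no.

Row reduce the augmented matrix [C | b].
R2 ← R2 − (1/2)·R1: [0, -2, -6, -4, 4]
R3 ← R3 − (1/3)·R1: [0, 4, 12, 8, -4]
R4 ← R4 − (5/6)·R1: [0, 2, 6, 4, 0]
R3 ← R3 + (2)·R2: [0, 0, 0, 0, 4]
R4 ← R4 + R2: [0, 0, 0, 0, 4]
R4 ← R4 − R3: [0, 0, 0, 0, 0]
The echelon form has 3 nonzero rows; the last pivot sits in the augmented column, so rank(C) = 2 but rank([C|b]) = 3.
Since the ranks differ, the system is inconsistent.

no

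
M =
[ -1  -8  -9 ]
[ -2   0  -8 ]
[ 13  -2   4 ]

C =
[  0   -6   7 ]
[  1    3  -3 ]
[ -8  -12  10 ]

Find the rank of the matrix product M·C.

First compute MC:
[[ 64,  90, -73],
 [ 64, 108, -94],
 [-34, -132, 137]]
Now row reduce the product.
R2 ← R2 − R1: [0, 18, -21]
R3 ← R3 + (17/32)·R1: [0, -1347/16, 3143/32]
R3 ← R3 + (449/96)·R2: [0, 0, 0]
2 nonzero rows, so rank(MC) = 2.

2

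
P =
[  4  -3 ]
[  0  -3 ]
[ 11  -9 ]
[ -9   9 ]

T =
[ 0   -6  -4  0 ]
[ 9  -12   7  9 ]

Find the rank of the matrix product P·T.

First compute PT:
[[-27,  12, -37, -27],
 [-27,  36, -21, -27],
 [-81,  42, -107, -81],
 [ 81, -54,  99,  81]]
Now row reduce the product.
R2 ← R2 − R1: [0, 24, 16, 0]
R3 ← R3 − (3)·R1: [0, 6, 4, 0]
R4 ← R4 + (3)·R1: [0, -18, -12, 0]
R3 ← R3 − (1/4)·R2: [0, 0, 0, 0]
R4 ← R4 + (3/4)·R2: [0, 0, 0, 0]
2 nonzero rows, so rank(PT) = 2.

2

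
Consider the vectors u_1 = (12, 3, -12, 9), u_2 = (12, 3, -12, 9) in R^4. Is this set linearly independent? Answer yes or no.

Form the matrix with these vectors as rows and row reduce.
R2 ← R2 − R1: [0, 0, 0, 0]
1 nonzero row, so the 2 vectors span a space of dimension 1.
Since 1 < 2, the vectors are linearly dependent.

no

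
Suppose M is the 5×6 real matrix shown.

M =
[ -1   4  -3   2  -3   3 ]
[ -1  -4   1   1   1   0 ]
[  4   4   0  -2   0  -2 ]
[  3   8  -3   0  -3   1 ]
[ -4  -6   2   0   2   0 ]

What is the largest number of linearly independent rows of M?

3

Row reduce to echelon form.
R2 ← R2 − R1: [0, -8, 4, -1, 4, -3]
R3 ← R3 + (4)·R1: [0, 20, -12, 6, -12, 10]
R4 ← R4 + (3)·R1: [0, 20, -12, 6, -12, 10]
R5 ← R5 − (4)·R1: [0, -22, 14, -8, 14, -12]
R3 ← R3 + (5/2)·R2: [0, 0, -2, 7/2, -2, 5/2]
R4 ← R4 + (5/2)·R2: [0, 0, -2, 7/2, -2, 5/2]
R5 ← R5 − (11/4)·R2: [0, 0, 3, -21/4, 3, -15/4]
R4 ← R4 − R3: [0, 0, 0, 0, 0, 0]
R5 ← R5 + (3/2)·R3: [0, 0, 0, 0, 0, 0]
Echelon form has 3 nonzero rows, so rank(M) = 3.
The rank gives the maximum number of linearly independent rows: 3.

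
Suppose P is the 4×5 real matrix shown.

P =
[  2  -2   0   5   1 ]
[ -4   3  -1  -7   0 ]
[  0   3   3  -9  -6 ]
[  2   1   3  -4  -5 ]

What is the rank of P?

2

Row reduce to echelon form.
R2 ← R2 + (2)·R1: [0, -1, -1, 3, 2]
R4 ← R4 − R1: [0, 3, 3, -9, -6]
R3 ← R3 + (3)·R2: [0, 0, 0, 0, 0]
R4 ← R4 + (3)·R2: [0, 0, 0, 0, 0]
Echelon form has 2 nonzero rows, so rank(P) = 2.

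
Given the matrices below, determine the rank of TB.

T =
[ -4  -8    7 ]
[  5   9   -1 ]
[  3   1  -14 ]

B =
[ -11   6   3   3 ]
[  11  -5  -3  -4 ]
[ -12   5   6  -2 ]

3

First compute TB:
[[-128,  51,  54,   6],
 [ 56, -20, -18, -19],
 [146, -57, -78,  33]]
Now row reduce the product.
R2 ← R2 + (7/16)·R1: [0, 37/16, 45/8, -131/8]
R3 ← R3 + (73/64)·R1: [0, 75/64, -525/32, 1275/32]
R3 ← R3 − (75/148)·R2: [0, 0, -1425/74, 7125/148]
3 nonzero rows, so rank(TB) = 3.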